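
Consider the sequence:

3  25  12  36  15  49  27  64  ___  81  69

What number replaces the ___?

42

Odd-indexed and even-indexed terms follow separate rules.
Stream A: 3, 12, 15, 27, ?, 69 (each term equals the sum of the previous two).
Stream B: 25, 36, 49, 64, 81 (consecutive squares n² from n = 5).
Filling stream A at index 5 by its rule yields 42.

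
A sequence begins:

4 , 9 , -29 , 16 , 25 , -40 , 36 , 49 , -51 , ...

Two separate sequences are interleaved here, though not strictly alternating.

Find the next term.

64

Reading positions in blocks of 3 reveals the pattern AAB — 2 tracks woven together.
Track A = 4, 9, 16, 25, 36, 49: the squares 2², 3², 4², ….
Track B = -29, -40, -51: subtracting 11 each time.
Position 10 falls in track A as its term 7, giving 64.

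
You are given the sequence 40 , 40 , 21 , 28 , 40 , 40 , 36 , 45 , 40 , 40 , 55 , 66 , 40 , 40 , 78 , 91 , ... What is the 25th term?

Reading positions in blocks of 4 reveals the pattern AABB — 2 tracks woven together.
Track A is 40, 40, 40, 40, 40, 40, 40, 40, which is the constant sequence 40.
Track B is 21, 28, 36, 45, 55, 66, 78, 91, which is the triangular numbers T_6, T_7, ….
The 25th slot belongs to track A; its 13th term is 40.

40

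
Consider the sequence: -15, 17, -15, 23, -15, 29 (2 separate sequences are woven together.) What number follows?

-15

Odd-indexed and even-indexed terms follow separate rules.
Track A: -15, -15, -15. Constant -15.
Track B: 17, 23, 29. Linear: a_n = 11 + 6·n.
The 7th slot belongs to track A; its 4th term is -15.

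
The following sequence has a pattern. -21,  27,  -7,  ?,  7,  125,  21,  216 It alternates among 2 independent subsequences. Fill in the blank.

64

Odd-indexed and even-indexed terms follow separate rules.
Track A: -21, -7, 7, 21 — adding 14 each time.
Track B: 27, ?, 125, 216 — consecutive cubes n³ from n = 3.
The gap is track B's term 2; the rule gives 64.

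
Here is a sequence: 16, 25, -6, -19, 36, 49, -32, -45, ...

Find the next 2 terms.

The slot pattern repeats as AABB (period 4), so there are 2 interleaved tracks.
Subsequence A: 16, 25, 36, 49. Perfect squares starting at 4².
Subsequence B: -6, -19, -32, -45. Linear: a_n = 7 − 13·n.
Position 9 falls in subsequence A as its term 5, giving 64.
Position 10 falls in subsequence A as its term 6, giving 81.

64, 81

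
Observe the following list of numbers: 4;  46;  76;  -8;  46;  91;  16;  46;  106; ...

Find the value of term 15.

136

Split by position mod 3: positions 1, 4, 7, … form one track, and each other residue class forms its own.
Subsequence A is 4, -8, 16, which is geometric, ×-2 each step.
Subsequence B is 46, 46, 46, which is constant 46.
Subsequence C is 76, 91, 106, which is arithmetic with common difference +15.
The 15th slot belongs to subsequence C; its 5th term is 136.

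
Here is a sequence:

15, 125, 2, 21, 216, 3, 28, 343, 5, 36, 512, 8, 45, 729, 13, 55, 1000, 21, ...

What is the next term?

The terms cycle through 3 interleaved subsequences.
Stream A = 15, 21, 28, 36, 45, 55: triangular numbers starting at T_5.
Stream B = 125, 216, 343, 512, 729, 1000: the cubes 5³, 6³, 7³, ….
Stream C = 2, 3, 5, 8, 13, 21: Fibonacci-style (each term is the sum of the two before it).
Position 19 → stream A, term 7 = 66.

66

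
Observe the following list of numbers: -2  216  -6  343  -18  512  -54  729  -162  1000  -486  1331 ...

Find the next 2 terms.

-1458, 1728

Split by position mod 2 into 2 tracks.
Stream A is -2, -6, -18, -54, -162, -486, which is geometric with ratio 3.
Stream B is 216, 343, 512, 729, 1000, 1331, which is perfect cubes starting at 6³.
The 13th slot belongs to stream A; its 7th term is -1458.
Term 14 comes from stream B (its 7th entry): 1728.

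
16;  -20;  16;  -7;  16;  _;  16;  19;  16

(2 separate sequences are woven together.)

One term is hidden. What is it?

Positions 1, 3, 5, … form one subsequence and positions 2, 4, 6, … form another.
Stream A: 16, 16, 16, 16, 16 — always 16.
Stream B: -20, -7, ?, 19 — arithmetic, step +13.
So the missing entry in stream B is 6.

6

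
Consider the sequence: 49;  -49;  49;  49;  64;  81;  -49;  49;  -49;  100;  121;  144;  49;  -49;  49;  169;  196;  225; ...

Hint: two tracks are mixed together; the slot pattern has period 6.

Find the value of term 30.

The slot pattern repeats as AAABBB (period 6), so there are 2 interleaved tracks.
Stream A: 49, -49, 49, -49, 49, -49, 49, -49, 49 (the oscillation 49·(−1)^(n+1)).
Stream B: 49, 64, 81, 100, 121, 144, 169, 196, 225 (the squares 7², 8², 9², …).
Term 30 comes from stream B (its 15th entry): 441.

441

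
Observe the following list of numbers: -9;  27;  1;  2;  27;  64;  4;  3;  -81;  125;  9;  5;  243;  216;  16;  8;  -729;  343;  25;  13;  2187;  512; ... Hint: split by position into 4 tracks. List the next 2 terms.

36, 21

Read the sequence 4 terms at a time; column i is its own pattern.
Track A = -9, 27, -81, 243, -729, 2187: a geometric progression (common ratio -3).
Track B = 27, 64, 125, 216, 343, 512: consecutive cubes n³ from n = 3.
Track C = 1, 4, 9, 16, 25: consecutive squares n² from n = 1.
Track D = 2, 3, 5, 8, 13: Fibonacci-style (each term is the sum of the two before it).
The 23rd slot belongs to track C; its 6th term is 36.
The 24th slot belongs to track D; its 6th term is 21.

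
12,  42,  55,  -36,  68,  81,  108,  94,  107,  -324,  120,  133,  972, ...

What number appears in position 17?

Positions follow the repeating pattern ABB; grouping by letter gives 2 tracks.
Subsequence A = 12, -36, 108, -324, 972: geometric, ×-3 each step.
Subsequence B = 42, 55, 68, 81, 94, 107, 120, 133: arithmetic, step +13.
Term 17 comes from subsequence B (its 11th entry): 172.

172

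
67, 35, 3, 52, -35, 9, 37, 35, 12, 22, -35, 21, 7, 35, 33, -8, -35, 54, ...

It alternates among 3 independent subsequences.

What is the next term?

-23

Read the sequence 3 terms at a time; column i is its own pattern.
Track A: 67, 52, 37, 22, 7, -8. Arithmetic with common difference −15.
Track B: 35, -35, 35, -35, 35, -35. Alternating ±35.
Track C: 3, 9, 12, 21, 33, 54. Fibonacci-style (each term is the sum of the two before it).
Position 19 falls in track A as its term 7, giving -23.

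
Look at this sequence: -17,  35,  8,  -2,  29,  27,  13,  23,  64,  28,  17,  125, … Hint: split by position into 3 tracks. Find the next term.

Read the sequence 3 terms at a time; column i is its own pattern.
Subsequence A: -17, -2, 13, 28. Adding 15 each time.
Subsequence B: 35, 29, 23, 17. Arithmetic, step −6.
Subsequence C: 8, 27, 64, 125. Perfect cubes starting at 2³.
The 13th slot belongs to subsequence A; its 5th term is 43.

43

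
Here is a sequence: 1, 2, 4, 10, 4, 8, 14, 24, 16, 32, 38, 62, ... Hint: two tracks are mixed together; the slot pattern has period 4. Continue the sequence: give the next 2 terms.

64, 128

Reading positions in blocks of 4 reveals the pattern AABB — 2 tracks woven together.
Track A: 1, 2, 4, 8, 16, 32 — geometric, ×2 each step.
Track B: 4, 10, 14, 24, 38, 62 — Fibonacci-style (each term is the sum of the two before it).
Position 13 falls in track A as its term 7, giving 64.
Term 14 comes from track A (its 8th entry): 128.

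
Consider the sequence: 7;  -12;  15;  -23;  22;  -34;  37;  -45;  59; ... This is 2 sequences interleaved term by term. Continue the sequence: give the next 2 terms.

The terms cycle through 2 interleaved subsequences.
Subsequence A is 7, 15, 22, 37, 59, which is each term equals the sum of the previous two.
Subsequence B is -12, -23, -34, -45, which is arithmetic with common difference −11.
Term 10 comes from subsequence B (its 5th entry): -56.
Position 11 falls in subsequence A as its term 6, giving 96.

-56, 96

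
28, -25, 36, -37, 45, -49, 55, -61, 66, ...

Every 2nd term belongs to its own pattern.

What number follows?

-73

Taking every 2nd term gives 2 separate tracks.
Track A is 28, 36, 45, 55, 66, which is triangular numbers n(n+1)/2 for n = 7, 8, ….
Track B is -25, -37, -49, -61, which is linear: a_n = -13 − 12·n.
Position 10 falls in track B as its term 5, giving -73.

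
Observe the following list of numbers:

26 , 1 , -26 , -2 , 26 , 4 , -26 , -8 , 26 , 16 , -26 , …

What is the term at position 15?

The terms cycle through 2 interleaved subsequences.
Subsequence A: 26, -26, 26, -26, 26, -26 (the oscillation 26·(−1)^(n+1)).
Subsequence B: 1, -2, 4, -8, 16 (multiplying by -2 each time).
Term 15 comes from subsequence A (its 8th entry): -26.

-26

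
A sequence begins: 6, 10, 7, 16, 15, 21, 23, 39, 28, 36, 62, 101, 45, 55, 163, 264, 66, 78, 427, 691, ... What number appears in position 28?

The slot pattern repeats as AABB (period 4), so there are 2 interleaved tracks.
Track A: 6, 10, 15, 21, 28, 36, 45, 55, 66, 78 (triangular numbers n(n+1)/2 for n = 3, 4, …).
Track B: 7, 16, 23, 39, 62, 101, 163, 264, 427, 691 (Fibonacci-style (each term is the sum of the two before it)).
Position 28 falls in track B as its term 14, giving 4736.

4736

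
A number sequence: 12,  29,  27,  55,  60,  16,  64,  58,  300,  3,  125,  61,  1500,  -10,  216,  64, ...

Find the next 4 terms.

Read the sequence 4 terms at a time; column i is its own pattern.
Subsequence A: 12, 60, 300, 1500. Geometric, ×5 each step.
Subsequence B: 29, 16, 3, -10. Arithmetic with common difference −13.
Subsequence C: 27, 64, 125, 216. The cubes 3³, 4³, 5³, ….
Subsequence D: 55, 58, 61, 64. Arithmetic with common difference +3.
Position 17 → subsequence A, term 5 = 7500.
Position 18 falls in subsequence B as its term 5, giving -23.
Position 19 falls in subsequence C as its term 5, giving 343.
Position 20 → subsequence D, term 5 = 67.

7500, -23, 343, 67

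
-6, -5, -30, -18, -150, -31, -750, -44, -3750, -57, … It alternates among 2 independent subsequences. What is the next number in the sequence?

-18750

Split by position mod 2 into 2 tracks.
Stream A is -6, -30, -150, -750, -3750, which is geometric with ratio 5.
Stream B is -5, -18, -31, -44, -57, which is subtracting 13 each time.
The 11th slot belongs to stream A; its 6th term is -18750.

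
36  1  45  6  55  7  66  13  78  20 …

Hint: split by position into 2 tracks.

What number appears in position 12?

The terms cycle through 2 interleaved subsequences.
Stream A is 36, 45, 55, 66, 78, which is triangular numbers n(n+1)/2 for n = 8, 9, ….
Stream B is 1, 6, 7, 13, 20, which is each term equals the sum of the previous two.
The 12th slot belongs to stream B; its 6th term is 33.

33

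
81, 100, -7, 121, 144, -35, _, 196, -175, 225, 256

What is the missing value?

169

The slot pattern repeats as AAB (period 3), so there are 2 interleaved tracks.
Track A = 81, 100, 121, 144, ?, 196, 225, 256: perfect squares starting at 9².
Track B = -7, -35, -175: geometric with ratio 5.
Track A's pattern makes the blank 169.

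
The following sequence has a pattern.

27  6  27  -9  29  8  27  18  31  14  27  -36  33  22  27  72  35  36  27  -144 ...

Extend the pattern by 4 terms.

37, 58, 27, 288

The terms cycle through 4 interleaved subsequences.
Track A: 27, 29, 31, 33, 35. Arithmetic, step +2.
Track B: 6, 8, 14, 22, 36. Each term equals the sum of the previous two.
Track C: 27, 27, 27, 27, 27. Constant 27.
Track D: -9, 18, -36, 72, -144. A geometric progression (common ratio -2).
Term 21 comes from track A (its 6th entry): 37.
Term 22 comes from track B (its 6th entry): 58.
Position 23 → track C, term 6 = 27.
The 24th slot belongs to track D; its 6th term is 288.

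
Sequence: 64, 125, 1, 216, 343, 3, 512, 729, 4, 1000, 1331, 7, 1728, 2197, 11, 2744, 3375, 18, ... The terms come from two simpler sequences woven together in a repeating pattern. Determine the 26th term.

The slot pattern repeats as AAB (period 3), so there are 2 interleaved tracks.
Track A = 64, 125, 216, 343, 512, 729, 1000, 1331, 1728, 2197, 2744, 3375: consecutive cubes n³ from n = 4.
Track B = 1, 3, 4, 7, 11, 18: Fibonacci-style (each term is the sum of the two before it).
Term 26 comes from track A (its 18th entry): 9261.

9261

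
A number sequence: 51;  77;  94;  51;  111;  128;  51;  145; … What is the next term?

162

Positions follow the repeating pattern ABB; grouping by letter gives 2 tracks.
Stream A: 51, 51, 51 — the constant sequence 51.
Stream B: 77, 94, 111, 128, 145 — adding 17 each time.
Term 9 comes from stream B (its 6th entry): 162.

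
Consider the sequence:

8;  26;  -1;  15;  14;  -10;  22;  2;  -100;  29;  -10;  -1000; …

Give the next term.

Split by position mod 3: positions 1, 4, 7, … form one track, and each other residue class forms its own.
Subsequence A: 8, 15, 22, 29 (linear: a_n = 1 + 7·n).
Subsequence B: 26, 14, 2, -10 (linear: a_n = 38 − 12·n).
Subsequence C: -1, -10, -100, -1000 (geometric, ×10 each step).
Term 13 comes from subsequence A (its 5th entry): 36.

36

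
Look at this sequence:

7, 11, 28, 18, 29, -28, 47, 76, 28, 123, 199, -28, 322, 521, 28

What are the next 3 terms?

Reading positions in blocks of 3 reveals the pattern AAB — 2 tracks woven together.
Track A is 7, 11, 18, 29, 47, 76, 123, 199, 322, 521, which is Fibonacci-style (each term is the sum of the two before it).
Track B is 28, -28, 28, -28, 28, which is the oscillation 28·(−1)^(n+1).
Position 16 → track A, term 11 = 843.
Position 17 falls in track A as its term 12, giving 1364.
Position 18 → track B, term 6 = -28.

843, 1364, -28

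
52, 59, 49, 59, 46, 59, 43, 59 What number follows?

Split by position mod 2 into 2 tracks.
Stream A: 52, 49, 46, 43. Subtracting 3 each time.
Stream B: 59, 59, 59, 59. Constant 59.
The 9th slot belongs to stream A; its 5th term is 40.

40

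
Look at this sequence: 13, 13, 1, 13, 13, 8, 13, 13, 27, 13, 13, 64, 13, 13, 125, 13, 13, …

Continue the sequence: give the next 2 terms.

The slot pattern repeats as AAB (period 3), so there are 2 interleaved tracks.
Track A is 13, 13, 13, 13, 13, 13, 13, 13, 13, 13, 13, 13, which is the constant sequence 13.
Track B is 1, 8, 27, 64, 125, which is the cubes 1³, 2³, 3³, ….
Position 18 falls in track B as its term 6, giving 216.
The 19th slot belongs to track A; its 13th term is 13.

216, 13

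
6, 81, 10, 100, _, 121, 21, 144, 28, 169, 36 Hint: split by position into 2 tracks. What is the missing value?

15

Taking every 2nd term gives 2 separate tracks.
Track A: 6, 10, ?, 21, 28, 36. Triangular numbers starting at T_3.
Track B: 81, 100, 121, 144, 169. Consecutive squares n² from n = 9.
So the missing entry in track A is 15.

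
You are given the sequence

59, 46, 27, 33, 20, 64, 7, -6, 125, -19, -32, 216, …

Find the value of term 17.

Positions follow the repeating pattern AAB; grouping by letter gives 2 tracks.
Track A is 59, 46, 33, 20, 7, -6, -19, -32, which is subtracting 13 each time.
Track B is 27, 64, 125, 216, which is the cubes 3³, 4³, 5³, ….
Position 17 → track A, term 12 = -84.

-84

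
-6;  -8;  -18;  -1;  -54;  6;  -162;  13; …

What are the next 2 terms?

-486, 20

Odd-indexed and even-indexed terms follow separate rules.
Track A: -6, -18, -54, -162 (geometric with ratio 3).
Track B: -8, -1, 6, 13 (arithmetic, step +7).
Term 9 comes from track A (its 5th entry): -486.
The 10th slot belongs to track B; its 5th term is 20.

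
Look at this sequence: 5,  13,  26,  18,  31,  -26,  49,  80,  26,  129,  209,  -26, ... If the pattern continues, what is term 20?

Positions follow the repeating pattern AAB; grouping by letter gives 2 tracks.
Stream A: 5, 13, 18, 31, 49, 80, 129, 209 (each term equals the sum of the previous two).
Stream B: 26, -26, 26, -26 (oscillating between 26 and -26).
Term 20 comes from stream A (its 14th entry): 3749.

3749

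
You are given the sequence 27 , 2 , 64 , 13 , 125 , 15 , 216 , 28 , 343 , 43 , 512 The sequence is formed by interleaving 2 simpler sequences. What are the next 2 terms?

71, 729

Positions 1, 3, 5, … form one subsequence and positions 2, 4, 6, … form another.
Track A is 27, 64, 125, 216, 343, 512, which is the cubes 3³, 4³, 5³, ….
Track B is 2, 13, 15, 28, 43, which is Fibonacci-style (each term is the sum of the two before it).
Term 12 comes from track B (its 6th entry): 71.
The 13th slot belongs to track A; its 7th term is 729.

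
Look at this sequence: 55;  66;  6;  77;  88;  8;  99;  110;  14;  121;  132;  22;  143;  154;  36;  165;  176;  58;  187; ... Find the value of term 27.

246

The slot pattern repeats as AAB (period 3), so there are 2 interleaved tracks.
Track A: 55, 66, 77, 88, 99, 110, 121, 132, 143, 154, 165, 176, 187 (arithmetic with common difference +11).
Track B: 6, 8, 14, 22, 36, 58 (Fibonacci-style (each term is the sum of the two before it)).
Position 27 → track B, term 9 = 246.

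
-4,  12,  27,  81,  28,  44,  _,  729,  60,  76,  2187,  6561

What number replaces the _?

243

Positions follow the repeating pattern AABB; grouping by letter gives 2 tracks.
Stream A: -4, 12, 28, 44, 60, 76 — arithmetic with common difference +16.
Stream B: 27, 81, ?, 729, 2187, 6561 — powers of 3.
The gap is stream B's term 3; the rule gives 243.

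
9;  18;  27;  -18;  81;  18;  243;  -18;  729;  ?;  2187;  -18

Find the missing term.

18

Odd-indexed and even-indexed terms follow separate rules.
Stream A: 9, 27, 81, 243, 729, 2187 — powers of 3.
Stream B: 18, -18, 18, -18, ?, -18 — the oscillation 18·(−1)^(n+1).
Stream B's pattern makes the blank 18.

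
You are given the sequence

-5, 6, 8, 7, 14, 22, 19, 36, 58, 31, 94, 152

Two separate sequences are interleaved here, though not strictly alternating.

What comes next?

43

The slot pattern repeats as ABB (period 3), so there are 2 interleaved tracks.
Track A is -5, 7, 19, 31, which is adding 12 each time.
Track B is 6, 8, 14, 22, 36, 58, 94, 152, which is each term equals the sum of the previous two.
Position 13 falls in track A as its term 5, giving 43.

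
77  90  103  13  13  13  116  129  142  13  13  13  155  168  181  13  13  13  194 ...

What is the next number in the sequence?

207

Positions follow the repeating pattern AAABBB; grouping by letter gives 2 tracks.
Track A: 77, 90, 103, 116, 129, 142, 155, 168, 181, 194 (linear: a_n = 64 + 13·n).
Track B: 13, 13, 13, 13, 13, 13, 13, 13, 13 (constant 13).
Position 20 falls in track A as its term 11, giving 207.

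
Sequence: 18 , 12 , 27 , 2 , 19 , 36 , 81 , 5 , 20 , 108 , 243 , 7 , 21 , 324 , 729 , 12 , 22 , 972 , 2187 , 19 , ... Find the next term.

Split by position mod 4 into 4 tracks.
Stream A: 18, 19, 20, 21, 22 (linear: a_n = 17 + n).
Stream B: 12, 36, 108, 324, 972 (geometric with ratio 3).
Stream C: 27, 81, 243, 729, 2187 (powers 3^3, 3^4, 3^5, …).
Stream D: 2, 5, 7, 12, 19 (a Fibonacci-like recurrence a_n = a_{n-1} + a_{n-2}).
Position 21 falls in stream A as its term 6, giving 23.

23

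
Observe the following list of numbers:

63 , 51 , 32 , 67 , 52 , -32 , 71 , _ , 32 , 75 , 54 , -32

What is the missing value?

The terms cycle through 3 interleaved subsequences.
Subsequence A: 63, 67, 71, 75. Arithmetic, step +4.
Subsequence B: 51, 52, ?, 54. Adding 1 each time.
Subsequence C: 32, -32, 32, -32. Alternating ±32.
The gap is subsequence B's term 3; the rule gives 53.

53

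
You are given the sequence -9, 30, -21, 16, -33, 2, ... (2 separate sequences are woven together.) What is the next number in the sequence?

The terms cycle through 2 interleaved subsequences.
Stream A: -9, -21, -33 — arithmetic, step −12.
Stream B: 30, 16, 2 — arithmetic with common difference −14.
The 7th slot belongs to stream A; its 4th term is -45.

-45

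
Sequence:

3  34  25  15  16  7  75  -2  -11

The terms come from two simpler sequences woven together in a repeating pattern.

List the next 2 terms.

375, -20

The slot pattern repeats as ABB (period 3), so there are 2 interleaved tracks.
Subsequence A is 3, 15, 75, which is a geometric progression (common ratio 5).
Subsequence B is 34, 25, 16, 7, -2, -11, which is subtracting 9 each time.
Position 10 falls in subsequence A as its term 4, giving 375.
Position 11 falls in subsequence B as its term 7, giving -20.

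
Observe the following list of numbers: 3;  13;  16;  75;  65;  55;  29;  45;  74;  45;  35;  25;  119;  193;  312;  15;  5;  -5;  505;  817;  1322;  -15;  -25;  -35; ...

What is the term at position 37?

38383

Reading positions in blocks of 6 reveals the pattern AAABBB — 2 tracks woven together.
Subsequence A: 3, 13, 16, 29, 45, 74, 119, 193, 312, 505, 817, 1322. A Fibonacci-like recurrence a_n = a_{n-1} + a_{n-2}.
Subsequence B: 75, 65, 55, 45, 35, 25, 15, 5, -5, -15, -25, -35. Arithmetic, step −10.
Position 37 → subsequence A, term 19 = 38383.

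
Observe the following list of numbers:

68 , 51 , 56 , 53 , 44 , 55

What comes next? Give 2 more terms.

Split by position mod 2 into 2 tracks.
Subsequence A: 68, 56, 44 (linear: a_n = 80 − 12·n).
Subsequence B: 51, 53, 55 (adding 2 each time).
Term 7 comes from subsequence A (its 4th entry): 32.
Term 8 comes from subsequence B (its 4th entry): 57.

32, 57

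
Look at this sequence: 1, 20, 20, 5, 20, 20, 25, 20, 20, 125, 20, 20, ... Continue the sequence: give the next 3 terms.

625, 20, 20

Positions follow the repeating pattern ABB; grouping by letter gives 2 tracks.
Subsequence A: 1, 5, 25, 125 — successive powers of 5.
Subsequence B: 20, 20, 20, 20, 20, 20, 20, 20 — constant 20.
Term 13 comes from subsequence A (its 5th entry): 625.
The 14th slot belongs to subsequence B; its 9th term is 20.
Term 15 comes from subsequence B (its 10th entry): 20.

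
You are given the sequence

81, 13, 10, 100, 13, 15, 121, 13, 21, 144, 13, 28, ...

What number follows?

169

Taking every 3rd term gives 3 separate tracks.
Subsequence A is 81, 100, 121, 144, which is perfect squares starting at 9².
Subsequence B is 13, 13, 13, 13, which is constant 13.
Subsequence C is 10, 15, 21, 28, which is triangular numbers n(n+1)/2 for n = 4, 5, ….
The 13th slot belongs to subsequence A; its 5th term is 169.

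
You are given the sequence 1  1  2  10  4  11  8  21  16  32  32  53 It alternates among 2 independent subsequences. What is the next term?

Taking every 2nd term gives 2 separate tracks.
Stream A: 1, 2, 4, 8, 16, 32 (powers 2^0, 2^1, 2^2, …).
Stream B: 1, 10, 11, 21, 32, 53 (Fibonacci-style (each term is the sum of the two before it)).
The 13th slot belongs to stream A; its 7th term is 64.

64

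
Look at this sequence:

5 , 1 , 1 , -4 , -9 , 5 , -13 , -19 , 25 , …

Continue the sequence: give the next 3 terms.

Read the sequence 3 terms at a time; column i is its own pattern.
Subsequence A is 5, -4, -13, which is subtracting 9 each time.
Subsequence B is 1, -9, -19, which is subtracting 10 each time.
Subsequence C is 1, 5, 25, which is successive powers of 5.
Position 10 → subsequence A, term 4 = -22.
Position 11 → subsequence B, term 4 = -29.
The 12th slot belongs to subsequence C; its 4th term is 125.

-22, -29, 125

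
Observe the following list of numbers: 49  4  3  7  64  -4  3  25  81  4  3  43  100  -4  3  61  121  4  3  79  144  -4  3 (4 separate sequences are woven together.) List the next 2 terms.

Read the sequence 4 terms at a time; column i is its own pattern.
Stream A = 49, 64, 81, 100, 121, 144: the squares 7², 8², 9², ….
Stream B = 4, -4, 4, -4, 4, -4: alternating ±4.
Stream C = 3, 3, 3, 3, 3, 3: always 3.
Stream D = 7, 25, 43, 61, 79: linear: a_n = -11 + 18·n.
Position 24 falls in stream D as its term 6, giving 97.
Position 25 falls in stream A as its term 7, giving 169.

97, 169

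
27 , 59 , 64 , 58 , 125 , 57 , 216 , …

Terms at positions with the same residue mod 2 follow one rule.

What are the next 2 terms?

The terms cycle through 2 interleaved subsequences.
Subsequence A is 27, 64, 125, 216, which is consecutive cubes n³ from n = 3.
Subsequence B is 59, 58, 57, which is arithmetic, step −1.
The 8th slot belongs to subsequence B; its 4th term is 56.
Position 9 → subsequence A, term 5 = 343.

56, 343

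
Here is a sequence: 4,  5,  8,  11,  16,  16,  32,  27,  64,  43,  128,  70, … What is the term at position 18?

The terms cycle through 2 interleaved subsequences.
Track A: 4, 8, 16, 32, 64, 128. Geometric with ratio 2.
Track B: 5, 11, 16, 27, 43, 70. Fibonacci-style (each term is the sum of the two before it).
Term 18 comes from track B (its 9th entry): 296.

296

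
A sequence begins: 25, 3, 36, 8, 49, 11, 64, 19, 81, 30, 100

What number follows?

49

Odd-indexed and even-indexed terms follow separate rules.
Subsequence A: 25, 36, 49, 64, 81, 100. The squares 5², 6², 7², ….
Subsequence B: 3, 8, 11, 19, 30. A Fibonacci-like recurrence a_n = a_{n-1} + a_{n-2}.
The 12th slot belongs to subsequence B; its 6th term is 49.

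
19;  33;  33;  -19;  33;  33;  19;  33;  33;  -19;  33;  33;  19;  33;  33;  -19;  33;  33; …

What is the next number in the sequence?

Positions follow the repeating pattern ABB; grouping by letter gives 2 tracks.
Track A: 19, -19, 19, -19, 19, -19 (the oscillation 19·(−1)^(n+1)).
Track B: 33, 33, 33, 33, 33, 33, 33, 33, 33, 33, 33, 33 (always 33).
The 19th slot belongs to track A; its 7th term is 19.

19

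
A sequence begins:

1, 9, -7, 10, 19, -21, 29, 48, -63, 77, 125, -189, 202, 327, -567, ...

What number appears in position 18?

Positions follow the repeating pattern AAB; grouping by letter gives 2 tracks.
Stream A = 1, 9, 10, 19, 29, 48, 77, 125, 202, 327: a Fibonacci-like recurrence a_n = a_{n-1} + a_{n-2}.
Stream B = -7, -21, -63, -189, -567: geometric, ×3 each step.
Position 18 falls in stream B as its term 6, giving -1701.

-1701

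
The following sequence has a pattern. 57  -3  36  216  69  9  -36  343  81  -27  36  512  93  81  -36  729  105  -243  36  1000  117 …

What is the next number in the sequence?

729

Read the sequence 4 terms at a time; column i is its own pattern.
Track A: 57, 69, 81, 93, 105, 117. Arithmetic with common difference +12.
Track B: -3, 9, -27, 81, -243. A geometric progression (common ratio -3).
Track C: 36, -36, 36, -36, 36. Alternating ±36.
Track D: 216, 343, 512, 729, 1000. The cubes 6³, 7³, 8³, ….
Position 22 → track B, term 6 = 729.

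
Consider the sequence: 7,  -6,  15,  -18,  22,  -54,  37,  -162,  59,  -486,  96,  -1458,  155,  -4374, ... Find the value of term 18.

-39366

Positions 1, 3, 5, … form one subsequence and positions 2, 4, 6, … form another.
Track A is 7, 15, 22, 37, 59, 96, 155, which is a Fibonacci-like recurrence a_n = a_{n-1} + a_{n-2}.
Track B is -6, -18, -54, -162, -486, -1458, -4374, which is geometric, ×3 each step.
Term 18 comes from track B (its 9th entry): -39366.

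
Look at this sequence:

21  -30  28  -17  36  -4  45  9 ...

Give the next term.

55

Odd-indexed and even-indexed terms follow separate rules.
Subsequence A: 21, 28, 36, 45 (the triangular numbers T_6, T_7, …).
Subsequence B: -30, -17, -4, 9 (linear: a_n = -43 + 13·n).
Position 9 falls in subsequence A as its term 5, giving 55.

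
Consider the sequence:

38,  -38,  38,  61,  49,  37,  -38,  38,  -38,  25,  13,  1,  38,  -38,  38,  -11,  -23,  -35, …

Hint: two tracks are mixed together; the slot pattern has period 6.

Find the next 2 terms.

-38, 38

Positions follow the repeating pattern AAABBB; grouping by letter gives 2 tracks.
Subsequence A: 38, -38, 38, -38, 38, -38, 38, -38, 38 — alternating ±38.
Subsequence B: 61, 49, 37, 25, 13, 1, -11, -23, -35 — linear: a_n = 73 − 12·n.
Position 19 falls in subsequence A as its term 10, giving -38.
The 20th slot belongs to subsequence A; its 11th term is 38.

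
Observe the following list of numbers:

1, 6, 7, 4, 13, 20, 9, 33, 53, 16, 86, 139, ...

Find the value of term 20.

The slot pattern repeats as ABB (period 3), so there are 2 interleaved tracks.
Stream A: 1, 4, 9, 16 — the squares 1², 2², 3², ….
Stream B: 6, 7, 13, 20, 33, 53, 86, 139 — each term equals the sum of the previous two.
Position 20 → stream B, term 13 = 1542.

1542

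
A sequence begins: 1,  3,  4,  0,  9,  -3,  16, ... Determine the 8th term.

Split by position mod 2 into 2 tracks.
Subsequence A = 1, 4, 9, 16: perfect squares starting at 1².
Subsequence B = 3, 0, -3: arithmetic with common difference −3.
The 8th slot belongs to subsequence B; its 4th term is -6.

-6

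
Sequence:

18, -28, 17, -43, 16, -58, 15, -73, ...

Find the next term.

14

Taking every 2nd term gives 2 separate tracks.
Subsequence A is 18, 17, 16, 15, which is linear: a_n = 19 − n.
Subsequence B is -28, -43, -58, -73, which is arithmetic with common difference −15.
Term 9 comes from subsequence A (its 5th entry): 14.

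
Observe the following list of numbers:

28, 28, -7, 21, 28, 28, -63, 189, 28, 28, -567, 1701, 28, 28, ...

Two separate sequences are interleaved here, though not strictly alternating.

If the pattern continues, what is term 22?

28

Reading positions in blocks of 4 reveals the pattern AABB — 2 tracks woven together.
Track A = 28, 28, 28, 28, 28, 28, 28, 28: the constant sequence 28.
Track B = -7, 21, -63, 189, -567, 1701: a geometric progression (common ratio -3).
Position 22 → track A, term 12 = 28.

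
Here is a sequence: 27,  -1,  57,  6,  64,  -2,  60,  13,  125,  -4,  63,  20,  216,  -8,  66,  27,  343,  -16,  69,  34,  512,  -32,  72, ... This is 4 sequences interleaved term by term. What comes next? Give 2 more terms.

41, 729

The terms cycle through 4 interleaved subsequences.
Subsequence A: 27, 64, 125, 216, 343, 512 (the cubes 3³, 4³, 5³, …).
Subsequence B: -1, -2, -4, -8, -16, -32 (geometric with ratio 2).
Subsequence C: 57, 60, 63, 66, 69, 72 (linear: a_n = 54 + 3·n).
Subsequence D: 6, 13, 20, 27, 34 (adding 7 each time).
The 24th slot belongs to subsequence D; its 6th term is 41.
The 25th slot belongs to subsequence A; its 7th term is 729.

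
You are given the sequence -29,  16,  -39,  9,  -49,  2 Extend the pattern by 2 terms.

-59, -5

Taking every 2nd term gives 2 separate tracks.
Track A: -29, -39, -49 (arithmetic with common difference −10).
Track B: 16, 9, 2 (subtracting 7 each time).
Position 7 falls in track A as its term 4, giving -59.
Term 8 comes from track B (its 4th entry): -5.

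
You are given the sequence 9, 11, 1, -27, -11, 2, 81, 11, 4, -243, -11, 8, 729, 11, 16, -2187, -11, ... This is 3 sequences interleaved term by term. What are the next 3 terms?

Taking every 3rd term gives 3 separate tracks.
Subsequence A: 9, -27, 81, -243, 729, -2187 (multiplying by -3 each time).
Subsequence B: 11, -11, 11, -11, 11, -11 (oscillating between 11 and -11).
Subsequence C: 1, 2, 4, 8, 16 (powers of 2).
Term 18 comes from subsequence C (its 6th entry): 32.
Position 19 falls in subsequence A as its term 7, giving 6561.
Position 20 falls in subsequence B as its term 7, giving 11.

32, 6561, 11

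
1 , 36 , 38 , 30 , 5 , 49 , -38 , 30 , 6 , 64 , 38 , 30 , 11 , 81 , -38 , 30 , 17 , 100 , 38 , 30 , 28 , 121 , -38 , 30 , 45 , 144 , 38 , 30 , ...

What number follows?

73

Split by position mod 4 into 4 tracks.
Track A = 1, 5, 6, 11, 17, 28, 45: Fibonacci-style (each term is the sum of the two before it).
Track B = 36, 49, 64, 81, 100, 121, 144: consecutive squares n² from n = 6.
Track C = 38, -38, 38, -38, 38, -38, 38: alternating ±38.
Track D = 30, 30, 30, 30, 30, 30, 30: constant 30.
Position 29 falls in track A as its term 8, giving 73.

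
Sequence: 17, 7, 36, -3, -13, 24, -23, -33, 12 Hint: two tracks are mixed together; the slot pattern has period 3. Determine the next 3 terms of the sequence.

-43, -53, 0

Positions follow the repeating pattern AAB; grouping by letter gives 2 tracks.
Track A: 17, 7, -3, -13, -23, -33 (subtracting 10 each time).
Track B: 36, 24, 12 (arithmetic, step −12).
The 10th slot belongs to track A; its 7th term is -43.
Position 11 → track A, term 8 = -53.
Position 12 falls in track B as its term 4, giving 0.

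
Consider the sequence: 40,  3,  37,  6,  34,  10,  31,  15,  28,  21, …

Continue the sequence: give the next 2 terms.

Taking every 2nd term gives 2 separate tracks.
Track A: 40, 37, 34, 31, 28. Arithmetic, step −3.
Track B: 3, 6, 10, 15, 21. The triangular numbers T_2, T_3, ….
Position 11 falls in track A as its term 6, giving 25.
Position 12 → track B, term 6 = 28.

25, 28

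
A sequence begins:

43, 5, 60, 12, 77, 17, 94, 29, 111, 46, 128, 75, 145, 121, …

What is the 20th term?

Odd-indexed and even-indexed terms follow separate rules.
Subsequence A: 43, 60, 77, 94, 111, 128, 145 (linear: a_n = 26 + 17·n).
Subsequence B: 5, 12, 17, 29, 46, 75, 121 (Fibonacci-style (each term is the sum of the two before it)).
Term 20 comes from subsequence B (its 10th entry): 513.

513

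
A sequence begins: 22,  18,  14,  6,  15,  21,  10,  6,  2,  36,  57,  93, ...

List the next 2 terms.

-2, -6

Positions follow the repeating pattern AAABBB; grouping by letter gives 2 tracks.
Subsequence A is 22, 18, 14, 10, 6, 2, which is subtracting 4 each time.
Subsequence B is 6, 15, 21, 36, 57, 93, which is each term equals the sum of the previous two.
Position 13 → subsequence A, term 7 = -2.
The 14th slot belongs to subsequence A; its 8th term is -6.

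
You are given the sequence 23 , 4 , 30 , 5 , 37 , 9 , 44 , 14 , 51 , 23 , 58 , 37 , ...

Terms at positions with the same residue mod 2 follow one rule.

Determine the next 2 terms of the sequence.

65, 60

Split by position mod 2 into 2 tracks.
Track A: 23, 30, 37, 44, 51, 58 — adding 7 each time.
Track B: 4, 5, 9, 14, 23, 37 — each term equals the sum of the previous two.
The 13th slot belongs to track A; its 7th term is 65.
The 14th slot belongs to track B; its 7th term is 60.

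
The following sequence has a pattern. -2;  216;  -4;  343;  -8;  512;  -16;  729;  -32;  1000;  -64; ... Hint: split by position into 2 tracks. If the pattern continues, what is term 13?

The terms cycle through 2 interleaved subsequences.
Track A: -2, -4, -8, -16, -32, -64 (geometric, ×2 each step).
Track B: 216, 343, 512, 729, 1000 (the cubes 6³, 7³, 8³, …).
Position 13 → track A, term 7 = -128.

-128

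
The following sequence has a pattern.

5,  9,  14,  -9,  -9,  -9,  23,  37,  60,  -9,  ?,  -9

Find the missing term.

The slot pattern repeats as AAABBB (period 6), so there are 2 interleaved tracks.
Subsequence A: 5, 9, 14, 23, 37, 60 — each term equals the sum of the previous two.
Subsequence B: -9, -9, -9, -9, ?, -9 — constant -9.
So the missing entry in subsequence B is -9.

-9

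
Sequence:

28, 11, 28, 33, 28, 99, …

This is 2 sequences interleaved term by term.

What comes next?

Taking every 2nd term gives 2 separate tracks.
Track A = 28, 28, 28: the constant sequence 28.
Track B = 11, 33, 99: geometric, ×3 each step.
The 7th slot belongs to track A; its 4th term is 28.

28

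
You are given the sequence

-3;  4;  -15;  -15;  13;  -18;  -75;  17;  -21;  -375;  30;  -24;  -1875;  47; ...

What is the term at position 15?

Split by position mod 3: positions 1, 4, 7, … form one track, and each other residue class forms its own.
Track A = -3, -15, -75, -375, -1875: geometric with ratio 5.
Track B = 4, 13, 17, 30, 47: Fibonacci-style (each term is the sum of the two before it).
Track C = -15, -18, -21, -24: arithmetic with common difference −3.
Term 15 comes from track C (its 5th entry): -27.

-27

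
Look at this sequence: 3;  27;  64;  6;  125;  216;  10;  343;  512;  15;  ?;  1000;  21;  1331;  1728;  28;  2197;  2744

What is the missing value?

729

Positions follow the repeating pattern ABB; grouping by letter gives 2 tracks.
Subsequence A is 3, 6, 10, 15, 21, 28, which is triangular numbers n(n+1)/2 for n = 2, 3, ….
Subsequence B is 27, 64, 125, 216, 343, 512, ?, 1000, 1331, 1728, 2197, 2744, which is the cubes 3³, 4³, 5³, ….
Subsequence B's pattern makes the blank 729.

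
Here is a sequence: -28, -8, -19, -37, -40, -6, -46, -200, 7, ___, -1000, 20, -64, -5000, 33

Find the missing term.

The terms cycle through 3 interleaved subsequences.
Track A is -28, -37, -46, ?, -64, which is linear: a_n = -19 − 9·n.
Track B is -8, -40, -200, -1000, -5000, which is geometric, ×5 each step.
Track C is -19, -6, 7, 20, 33, which is arithmetic, step +13.
Filling track A at index 4 by its rule yields -55.

-55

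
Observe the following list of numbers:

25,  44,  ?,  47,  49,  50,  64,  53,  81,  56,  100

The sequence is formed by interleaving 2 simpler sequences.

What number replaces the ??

The terms cycle through 2 interleaved subsequences.
Stream A: 25, ?, 49, 64, 81, 100 (perfect squares starting at 5²).
Stream B: 44, 47, 50, 53, 56 (linear: a_n = 41 + 3·n).
Filling stream A at index 2 by its rule yields 36.

36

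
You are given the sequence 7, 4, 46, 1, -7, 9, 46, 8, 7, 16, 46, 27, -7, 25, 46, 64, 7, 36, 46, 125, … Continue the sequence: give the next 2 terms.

Split by position mod 4 into 4 tracks.
Stream A is 7, -7, 7, -7, 7, which is alternating ±7.
Stream B is 4, 9, 16, 25, 36, which is the squares 2², 3², 4², ….
Stream C is 46, 46, 46, 46, 46, which is constant 46.
Stream D is 1, 8, 27, 64, 125, which is the cubes 1³, 2³, 3³, ….
The 21st slot belongs to stream A; its 6th term is -7.
Term 22 comes from stream B (its 6th entry): 49.

-7, 49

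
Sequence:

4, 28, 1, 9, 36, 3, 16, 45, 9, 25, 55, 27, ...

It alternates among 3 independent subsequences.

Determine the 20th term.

The terms cycle through 3 interleaved subsequences.
Track A: 4, 9, 16, 25 (perfect squares starting at 2²).
Track B: 28, 36, 45, 55 (triangular numbers n(n+1)/2 for n = 7, 8, …).
Track C: 1, 3, 9, 27 (powers 3^0, 3^1, 3^2, …).
Position 20 falls in track B as its term 7, giving 91.

91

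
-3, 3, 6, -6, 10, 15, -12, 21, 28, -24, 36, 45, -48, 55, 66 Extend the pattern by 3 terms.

-96, 78, 91

The slot pattern repeats as ABB (period 3), so there are 2 interleaved tracks.
Subsequence A is -3, -6, -12, -24, -48, which is geometric, ×2 each step.
Subsequence B is 3, 6, 10, 15, 21, 28, 36, 45, 55, 66, which is triangular numbers starting at T_2.
Position 16 → subsequence A, term 6 = -96.
The 17th slot belongs to subsequence B; its 11th term is 78.
Position 18 falls in subsequence B as its term 12, giving 91.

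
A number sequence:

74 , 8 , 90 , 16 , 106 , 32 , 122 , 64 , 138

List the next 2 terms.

128, 154

Odd-indexed and even-indexed terms follow separate rules.
Subsequence A: 74, 90, 106, 122, 138 (arithmetic with common difference +16).
Subsequence B: 8, 16, 32, 64 (powers of 2).
Position 10 falls in subsequence B as its term 5, giving 128.
The 11th slot belongs to subsequence A; its 6th term is 154.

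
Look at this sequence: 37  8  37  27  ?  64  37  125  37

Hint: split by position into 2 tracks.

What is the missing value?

Split by position mod 2 into 2 tracks.
Stream A: 37, 37, ?, 37, 37 — always 37.
Stream B: 8, 27, 64, 125 — the cubes 2³, 3³, 4³, ….
The gap is stream A's term 3; the rule gives 37.

37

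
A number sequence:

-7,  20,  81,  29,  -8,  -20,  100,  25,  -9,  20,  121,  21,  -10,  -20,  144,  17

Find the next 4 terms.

-11, 20, 169, 13

The terms cycle through 4 interleaved subsequences.
Track A is -7, -8, -9, -10, which is arithmetic, step −1.
Track B is 20, -20, 20, -20, which is oscillating between 20 and -20.
Track C is 81, 100, 121, 144, which is the squares 9², 10², 11², ….
Track D is 29, 25, 21, 17, which is arithmetic, step −4.
Position 17 → track A, term 5 = -11.
The 18th slot belongs to track B; its 5th term is 20.
Position 19 falls in track C as its term 5, giving 169.
Position 20 → track D, term 5 = 13.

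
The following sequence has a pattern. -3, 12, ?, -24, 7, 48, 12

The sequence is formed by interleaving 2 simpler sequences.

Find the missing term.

2

Taking every 2nd term gives 2 separate tracks.
Subsequence A: -3, ?, 7, 12 (arithmetic with common difference +5).
Subsequence B: 12, -24, 48 (geometric with ratio -2).
Subsequence A's pattern makes the blank 2.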